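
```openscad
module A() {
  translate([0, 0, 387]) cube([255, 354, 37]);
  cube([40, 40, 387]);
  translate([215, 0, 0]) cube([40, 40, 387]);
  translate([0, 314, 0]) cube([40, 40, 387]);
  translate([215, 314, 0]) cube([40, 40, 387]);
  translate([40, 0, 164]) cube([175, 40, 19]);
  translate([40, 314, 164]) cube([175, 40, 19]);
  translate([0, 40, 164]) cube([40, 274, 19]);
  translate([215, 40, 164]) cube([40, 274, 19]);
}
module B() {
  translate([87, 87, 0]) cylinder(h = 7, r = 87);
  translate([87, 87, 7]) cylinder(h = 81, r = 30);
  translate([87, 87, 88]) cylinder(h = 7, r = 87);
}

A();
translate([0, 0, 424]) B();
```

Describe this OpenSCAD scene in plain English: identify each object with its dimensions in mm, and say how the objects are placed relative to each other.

A is a four-legged stool. The seat is a 255×354×37 mm slab whose top surface is at z = 424 mm; four square legs, each 40×40 mm in cross-section, run from the floor (z = 0) to the underside of the seat, each flush with a corner of the seat. Four stretchers, 40 mm wide and 19 mm tall, connect adjacent legs with their undersides at z = 164 mm, each running between the inner faces of the legs it joins and aligned with the legs' outer faces on the other axis.

B is a spool: two coaxial disc flanges of radius 87 mm and thickness 7 mm, joined by a core cylinder of radius 30 mm and height 81 mm. The lower flange rests on z = 0 and the three cylinders share a vertical axis.

The spool is on top of the stool.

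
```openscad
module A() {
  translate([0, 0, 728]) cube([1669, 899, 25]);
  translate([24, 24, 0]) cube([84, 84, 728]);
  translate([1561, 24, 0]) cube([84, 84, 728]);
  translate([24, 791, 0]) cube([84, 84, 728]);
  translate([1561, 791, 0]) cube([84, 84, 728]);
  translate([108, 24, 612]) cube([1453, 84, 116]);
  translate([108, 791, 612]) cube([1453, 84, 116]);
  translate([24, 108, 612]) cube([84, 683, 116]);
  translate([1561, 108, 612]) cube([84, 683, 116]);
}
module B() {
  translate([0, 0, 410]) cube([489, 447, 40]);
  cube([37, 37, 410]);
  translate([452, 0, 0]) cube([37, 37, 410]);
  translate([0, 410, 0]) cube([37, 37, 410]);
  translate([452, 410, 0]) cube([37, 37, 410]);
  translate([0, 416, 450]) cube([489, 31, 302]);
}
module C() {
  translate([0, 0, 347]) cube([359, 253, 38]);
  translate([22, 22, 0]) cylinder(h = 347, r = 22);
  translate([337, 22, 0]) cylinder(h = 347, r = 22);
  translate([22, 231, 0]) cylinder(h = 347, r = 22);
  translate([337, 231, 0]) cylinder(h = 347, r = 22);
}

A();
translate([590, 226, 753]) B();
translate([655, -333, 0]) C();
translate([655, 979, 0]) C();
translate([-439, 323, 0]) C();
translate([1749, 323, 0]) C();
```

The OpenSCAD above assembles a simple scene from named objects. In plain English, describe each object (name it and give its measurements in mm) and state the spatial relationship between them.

A is a table: top 1669 mm (x) × 899 mm (y), 25 mm thick, upper face at z = 753 mm, on four 84×84 mm square legs, each inset 24 mm from the nearest pair of top edges, running from z = 0 to the bottom of the top. Four apron rails, 84 mm thick and 116 mm tall, run between adjacent legs with their top edges flush with the underside of the top and their outer faces flush with the legs' outer faces.

B is a chair: 489×447 mm seat, 40 mm thick, top at z = 450 mm, on four 37 mm square corner legs flush with the seat edges. A 31 mm thick backrest slab spans the full seat width, extending 302 mm above the seat top, its back face flush with the seat's +y edge.

C is a four-legged stool. The seat is 359×253 mm, 38 mm thick, top at z = 385 mm. It stands on four round legs, each 44 mm in diameter, from z = 0 to the seat underside, each leg's axis is inset half a diameter from the nearest pair of seat edges (so the leg's bounding box is flush with the corner).

The chair is on top of the table, centred. Four stools sit around the table at the −y, +y, −x, +x sides.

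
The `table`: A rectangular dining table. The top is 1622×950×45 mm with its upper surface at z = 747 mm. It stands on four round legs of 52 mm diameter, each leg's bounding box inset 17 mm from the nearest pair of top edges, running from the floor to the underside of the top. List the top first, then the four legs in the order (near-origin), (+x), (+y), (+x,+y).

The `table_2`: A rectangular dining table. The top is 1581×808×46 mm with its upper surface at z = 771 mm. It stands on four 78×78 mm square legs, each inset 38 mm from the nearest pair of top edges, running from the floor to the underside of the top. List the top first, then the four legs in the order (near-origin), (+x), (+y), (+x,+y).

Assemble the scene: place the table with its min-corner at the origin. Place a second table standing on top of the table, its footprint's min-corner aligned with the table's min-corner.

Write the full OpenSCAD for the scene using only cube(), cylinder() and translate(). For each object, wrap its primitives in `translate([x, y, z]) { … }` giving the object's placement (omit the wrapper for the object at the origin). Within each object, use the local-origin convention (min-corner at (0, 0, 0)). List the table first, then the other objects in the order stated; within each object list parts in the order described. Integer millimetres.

translate([0, 0, 702]) cube([1622, 950, 45]);
translate([43, 43, 0]) cylinder(h = 702, r = 26);
translate([1579, 43, 0]) cylinder(h = 702, r = 26);
translate([43, 907, 0]) cylinder(h = 702, r = 26);
translate([1579, 907, 0]) cylinder(h = 702, r = 26);
translate([0, 0, 747]) {
  translate([0, 0, 725]) cube([1581, 808, 46]);
  translate([38, 38, 0]) cube([78, 78, 725]);
  translate([1465, 38, 0]) cube([78, 78, 725]);
  translate([38, 692, 0]) cube([78, 78, 725]);
  translate([1465, 692, 0]) cube([78, 78, 725]);
}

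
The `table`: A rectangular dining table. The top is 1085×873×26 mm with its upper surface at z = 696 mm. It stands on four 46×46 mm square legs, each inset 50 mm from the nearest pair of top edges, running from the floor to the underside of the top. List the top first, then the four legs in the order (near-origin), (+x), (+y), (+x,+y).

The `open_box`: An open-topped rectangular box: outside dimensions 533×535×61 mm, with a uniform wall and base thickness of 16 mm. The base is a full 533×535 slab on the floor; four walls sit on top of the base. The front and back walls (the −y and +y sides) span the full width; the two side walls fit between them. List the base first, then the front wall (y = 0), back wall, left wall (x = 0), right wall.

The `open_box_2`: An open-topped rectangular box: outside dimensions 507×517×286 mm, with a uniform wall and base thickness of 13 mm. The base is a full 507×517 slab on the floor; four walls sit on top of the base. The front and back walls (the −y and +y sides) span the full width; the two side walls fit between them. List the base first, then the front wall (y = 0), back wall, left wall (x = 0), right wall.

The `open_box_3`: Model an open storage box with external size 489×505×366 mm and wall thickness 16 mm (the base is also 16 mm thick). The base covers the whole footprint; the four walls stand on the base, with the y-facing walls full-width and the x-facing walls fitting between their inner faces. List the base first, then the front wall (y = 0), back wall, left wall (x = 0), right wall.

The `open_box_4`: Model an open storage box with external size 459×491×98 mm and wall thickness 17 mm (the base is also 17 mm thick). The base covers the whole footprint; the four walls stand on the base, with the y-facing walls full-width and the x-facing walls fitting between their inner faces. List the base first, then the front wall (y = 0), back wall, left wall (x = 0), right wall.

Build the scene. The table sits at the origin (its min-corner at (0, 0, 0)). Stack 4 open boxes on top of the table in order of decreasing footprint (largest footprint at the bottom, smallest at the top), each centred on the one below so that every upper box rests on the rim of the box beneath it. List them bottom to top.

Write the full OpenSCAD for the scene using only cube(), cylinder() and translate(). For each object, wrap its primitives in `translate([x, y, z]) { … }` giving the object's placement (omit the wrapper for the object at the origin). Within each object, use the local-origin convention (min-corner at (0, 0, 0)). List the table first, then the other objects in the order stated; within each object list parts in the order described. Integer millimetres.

translate([0, 0, 670]) cube([1085, 873, 26]);
translate([50, 50, 0]) cube([46, 46, 670]);
translate([989, 50, 0]) cube([46, 46, 670]);
translate([50, 777, 0]) cube([46, 46, 670]);
translate([989, 777, 0]) cube([46, 46, 670]);
translate([276, 169, 696]) {
  cube([533, 535, 16]);
  translate([0, 0, 16]) cube([533, 16, 45]);
  translate([0, 519, 16]) cube([533, 16, 45]);
  translate([0, 16, 16]) cube([16, 503, 45]);
  translate([517, 16, 16]) cube([16, 503, 45]);
}
translate([289, 178, 757]) {
  cube([507, 517, 13]);
  translate([0, 0, 13]) cube([507, 13, 273]);
  translate([0, 504, 13]) cube([507, 13, 273]);
  translate([0, 13, 13]) cube([13, 491, 273]);
  translate([494, 13, 13]) cube([13, 491, 273]);
}
translate([298, 184, 1043]) {
  cube([489, 505, 16]);
  translate([0, 0, 16]) cube([489, 16, 350]);
  translate([0, 489, 16]) cube([489, 16, 350]);
  translate([0, 16, 16]) cube([16, 473, 350]);
  translate([473, 16, 16]) cube([16, 473, 350]);
}
translate([313, 191, 1409]) {
  cube([459, 491, 17]);
  translate([0, 0, 17]) cube([459, 17, 81]);
  translate([0, 474, 17]) cube([459, 17, 81]);
  translate([0, 17, 17]) cube([17, 457, 81]);
  translate([442, 17, 17]) cube([17, 457, 81]);
}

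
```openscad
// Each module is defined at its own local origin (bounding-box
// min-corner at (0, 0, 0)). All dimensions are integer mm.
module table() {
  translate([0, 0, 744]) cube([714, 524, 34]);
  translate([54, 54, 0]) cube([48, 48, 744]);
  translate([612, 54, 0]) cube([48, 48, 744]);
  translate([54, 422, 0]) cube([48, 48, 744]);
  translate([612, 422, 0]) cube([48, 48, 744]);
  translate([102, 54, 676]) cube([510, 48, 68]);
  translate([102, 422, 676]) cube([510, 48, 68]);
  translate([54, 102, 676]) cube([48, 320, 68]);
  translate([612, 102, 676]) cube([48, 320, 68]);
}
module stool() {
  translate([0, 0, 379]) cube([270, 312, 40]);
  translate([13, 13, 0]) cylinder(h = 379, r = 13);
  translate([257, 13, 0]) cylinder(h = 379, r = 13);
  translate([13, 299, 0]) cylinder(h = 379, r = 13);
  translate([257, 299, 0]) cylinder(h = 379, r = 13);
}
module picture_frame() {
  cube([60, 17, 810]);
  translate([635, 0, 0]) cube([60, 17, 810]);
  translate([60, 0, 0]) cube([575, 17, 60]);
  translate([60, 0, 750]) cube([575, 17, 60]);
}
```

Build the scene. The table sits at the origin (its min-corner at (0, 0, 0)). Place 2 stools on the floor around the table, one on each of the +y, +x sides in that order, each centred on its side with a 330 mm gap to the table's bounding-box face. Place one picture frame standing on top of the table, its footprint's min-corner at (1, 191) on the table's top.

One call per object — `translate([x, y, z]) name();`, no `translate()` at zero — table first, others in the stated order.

table();
translate([222, 854, 0]) stool();
translate([1044, 106, 0]) stool();
translate([1, 191, 778]) picture_frame();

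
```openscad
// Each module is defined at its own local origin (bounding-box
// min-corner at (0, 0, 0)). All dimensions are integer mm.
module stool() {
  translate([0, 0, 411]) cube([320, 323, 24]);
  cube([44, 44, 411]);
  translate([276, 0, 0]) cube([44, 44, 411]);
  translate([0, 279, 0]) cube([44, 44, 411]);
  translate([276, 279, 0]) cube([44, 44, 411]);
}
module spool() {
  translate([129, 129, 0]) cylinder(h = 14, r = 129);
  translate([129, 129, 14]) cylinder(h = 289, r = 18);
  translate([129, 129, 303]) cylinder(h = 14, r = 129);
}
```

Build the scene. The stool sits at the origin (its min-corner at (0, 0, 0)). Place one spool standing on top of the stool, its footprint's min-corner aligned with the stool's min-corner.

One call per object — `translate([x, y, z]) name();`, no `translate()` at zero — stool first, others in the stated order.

stool();
translate([0, 0, 435]) spool();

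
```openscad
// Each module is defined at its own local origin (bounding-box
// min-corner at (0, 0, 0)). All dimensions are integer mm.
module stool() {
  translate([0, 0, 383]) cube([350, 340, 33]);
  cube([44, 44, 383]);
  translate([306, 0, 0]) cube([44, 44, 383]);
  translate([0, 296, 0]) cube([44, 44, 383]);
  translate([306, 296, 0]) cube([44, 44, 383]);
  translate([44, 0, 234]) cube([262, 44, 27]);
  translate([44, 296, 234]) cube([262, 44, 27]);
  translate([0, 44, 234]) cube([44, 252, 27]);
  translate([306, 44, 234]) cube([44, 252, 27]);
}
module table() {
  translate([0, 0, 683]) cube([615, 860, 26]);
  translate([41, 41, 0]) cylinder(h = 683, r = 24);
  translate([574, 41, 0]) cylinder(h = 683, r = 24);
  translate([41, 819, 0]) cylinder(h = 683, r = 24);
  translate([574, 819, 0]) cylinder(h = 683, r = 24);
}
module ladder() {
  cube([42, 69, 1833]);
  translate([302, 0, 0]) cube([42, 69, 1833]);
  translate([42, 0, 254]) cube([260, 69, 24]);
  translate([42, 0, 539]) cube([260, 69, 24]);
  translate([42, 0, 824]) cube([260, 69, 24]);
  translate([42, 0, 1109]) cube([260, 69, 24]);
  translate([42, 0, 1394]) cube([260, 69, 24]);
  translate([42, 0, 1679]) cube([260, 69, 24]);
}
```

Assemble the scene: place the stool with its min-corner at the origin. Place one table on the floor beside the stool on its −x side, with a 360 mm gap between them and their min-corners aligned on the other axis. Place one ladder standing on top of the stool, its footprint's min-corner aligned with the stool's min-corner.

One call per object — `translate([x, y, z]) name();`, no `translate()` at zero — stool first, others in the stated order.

stool();
translate([-975, 0, 0]) table();
translate([0, 0, 416]) ladder();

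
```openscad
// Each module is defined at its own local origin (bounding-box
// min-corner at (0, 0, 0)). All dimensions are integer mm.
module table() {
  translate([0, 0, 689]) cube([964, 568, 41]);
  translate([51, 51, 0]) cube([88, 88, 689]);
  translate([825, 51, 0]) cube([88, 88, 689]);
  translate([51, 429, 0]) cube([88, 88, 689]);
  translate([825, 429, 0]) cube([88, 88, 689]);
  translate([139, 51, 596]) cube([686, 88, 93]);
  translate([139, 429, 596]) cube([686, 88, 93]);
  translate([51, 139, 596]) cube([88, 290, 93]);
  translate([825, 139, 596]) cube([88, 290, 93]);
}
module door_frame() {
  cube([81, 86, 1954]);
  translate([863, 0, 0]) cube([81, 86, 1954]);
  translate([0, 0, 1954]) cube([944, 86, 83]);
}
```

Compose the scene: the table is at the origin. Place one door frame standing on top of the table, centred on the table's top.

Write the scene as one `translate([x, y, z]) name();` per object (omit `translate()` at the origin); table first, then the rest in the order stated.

table();
translate([10, 241, 730]) door_frame();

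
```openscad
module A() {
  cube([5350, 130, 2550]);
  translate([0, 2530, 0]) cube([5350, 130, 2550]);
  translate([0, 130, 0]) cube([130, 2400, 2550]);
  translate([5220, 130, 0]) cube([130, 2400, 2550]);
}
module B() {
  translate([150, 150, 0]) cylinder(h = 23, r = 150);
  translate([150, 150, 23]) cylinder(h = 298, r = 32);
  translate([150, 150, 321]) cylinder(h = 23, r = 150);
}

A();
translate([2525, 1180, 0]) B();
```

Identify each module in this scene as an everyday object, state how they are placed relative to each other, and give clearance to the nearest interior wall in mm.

Clearances: x = 2395, y = 1050; minimum 1050 mm.

A is a house frame. B is a spool. The spool sits inside the house frame, centred. The clearance to the nearest interior wall is 1050 mm.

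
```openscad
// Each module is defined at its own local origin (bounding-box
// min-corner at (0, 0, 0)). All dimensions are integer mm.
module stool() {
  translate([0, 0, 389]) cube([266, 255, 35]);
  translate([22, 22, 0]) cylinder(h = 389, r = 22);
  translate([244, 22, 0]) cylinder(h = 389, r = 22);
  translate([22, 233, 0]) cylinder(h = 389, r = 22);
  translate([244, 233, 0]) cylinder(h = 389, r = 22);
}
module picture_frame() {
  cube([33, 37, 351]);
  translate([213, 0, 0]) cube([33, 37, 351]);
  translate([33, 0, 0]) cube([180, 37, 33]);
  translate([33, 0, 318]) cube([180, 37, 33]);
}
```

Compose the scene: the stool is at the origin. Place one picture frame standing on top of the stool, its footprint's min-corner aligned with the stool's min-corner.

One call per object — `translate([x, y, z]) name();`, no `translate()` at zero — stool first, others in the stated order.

stool();
translate([0, 0, 424]) picture_frame();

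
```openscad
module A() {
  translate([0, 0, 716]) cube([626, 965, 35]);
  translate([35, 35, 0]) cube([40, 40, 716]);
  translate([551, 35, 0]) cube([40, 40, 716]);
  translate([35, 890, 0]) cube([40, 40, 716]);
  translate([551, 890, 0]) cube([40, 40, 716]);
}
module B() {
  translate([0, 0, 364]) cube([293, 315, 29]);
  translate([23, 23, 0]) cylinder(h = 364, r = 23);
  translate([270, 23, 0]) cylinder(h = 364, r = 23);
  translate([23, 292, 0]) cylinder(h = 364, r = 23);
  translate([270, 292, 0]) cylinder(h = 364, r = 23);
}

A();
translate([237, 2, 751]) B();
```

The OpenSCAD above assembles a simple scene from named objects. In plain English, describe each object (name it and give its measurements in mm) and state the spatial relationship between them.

A is a rectangular dining table. The top is 626×965×35 mm with its upper surface at z = 751 mm. It stands on four 40×40 mm square legs, each inset 35 mm from the nearest pair of top edges, running from the floor to the underside of the top.

B is a four-legged stool. The seat is 293×315 mm, 29 mm thick, top at z = 393 mm. It stands on four round legs, each 46 mm in diameter, from z = 0 to the seat underside, each leg's axis is inset half a diameter from the nearest pair of seat edges (so the leg's bounding box is flush with the corner).

The stool is on top of the table.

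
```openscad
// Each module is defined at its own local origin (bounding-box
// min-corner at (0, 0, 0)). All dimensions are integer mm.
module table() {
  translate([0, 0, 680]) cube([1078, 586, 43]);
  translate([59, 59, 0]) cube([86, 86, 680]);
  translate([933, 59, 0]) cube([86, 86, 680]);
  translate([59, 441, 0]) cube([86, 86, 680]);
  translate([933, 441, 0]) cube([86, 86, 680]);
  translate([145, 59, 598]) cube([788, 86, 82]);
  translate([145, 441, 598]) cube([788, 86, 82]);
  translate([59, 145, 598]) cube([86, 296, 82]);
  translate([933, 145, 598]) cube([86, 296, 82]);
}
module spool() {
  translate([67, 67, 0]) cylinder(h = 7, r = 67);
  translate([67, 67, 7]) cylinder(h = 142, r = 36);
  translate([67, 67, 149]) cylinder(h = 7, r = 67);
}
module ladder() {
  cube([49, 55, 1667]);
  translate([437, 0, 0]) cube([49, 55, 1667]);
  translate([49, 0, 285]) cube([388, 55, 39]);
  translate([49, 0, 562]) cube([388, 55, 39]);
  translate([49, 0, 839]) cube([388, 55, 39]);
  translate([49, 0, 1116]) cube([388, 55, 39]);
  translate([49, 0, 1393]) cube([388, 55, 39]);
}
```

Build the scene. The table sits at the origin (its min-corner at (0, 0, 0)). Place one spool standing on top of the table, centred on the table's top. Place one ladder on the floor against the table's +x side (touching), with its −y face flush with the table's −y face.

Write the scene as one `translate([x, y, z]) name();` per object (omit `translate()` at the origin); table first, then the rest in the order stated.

table();
translate([472, 226, 723]) spool();
translate([1078, 0, 0]) ladder();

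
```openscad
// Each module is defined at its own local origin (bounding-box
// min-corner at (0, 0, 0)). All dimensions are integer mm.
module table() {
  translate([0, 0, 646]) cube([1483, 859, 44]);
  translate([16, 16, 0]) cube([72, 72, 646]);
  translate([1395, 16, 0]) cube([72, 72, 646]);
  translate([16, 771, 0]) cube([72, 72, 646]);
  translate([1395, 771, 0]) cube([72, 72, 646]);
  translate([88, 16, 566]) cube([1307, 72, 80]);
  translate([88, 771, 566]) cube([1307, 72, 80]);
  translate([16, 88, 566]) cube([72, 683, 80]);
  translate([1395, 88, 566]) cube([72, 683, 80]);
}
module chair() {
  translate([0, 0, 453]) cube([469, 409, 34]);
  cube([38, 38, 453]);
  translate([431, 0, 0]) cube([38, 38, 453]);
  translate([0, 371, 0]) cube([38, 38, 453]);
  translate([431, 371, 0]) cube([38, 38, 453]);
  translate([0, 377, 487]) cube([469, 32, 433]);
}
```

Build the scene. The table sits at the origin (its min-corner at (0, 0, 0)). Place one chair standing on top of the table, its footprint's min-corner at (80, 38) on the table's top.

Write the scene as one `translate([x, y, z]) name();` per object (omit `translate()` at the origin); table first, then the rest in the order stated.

table();
translate([80, 38, 690]) chair();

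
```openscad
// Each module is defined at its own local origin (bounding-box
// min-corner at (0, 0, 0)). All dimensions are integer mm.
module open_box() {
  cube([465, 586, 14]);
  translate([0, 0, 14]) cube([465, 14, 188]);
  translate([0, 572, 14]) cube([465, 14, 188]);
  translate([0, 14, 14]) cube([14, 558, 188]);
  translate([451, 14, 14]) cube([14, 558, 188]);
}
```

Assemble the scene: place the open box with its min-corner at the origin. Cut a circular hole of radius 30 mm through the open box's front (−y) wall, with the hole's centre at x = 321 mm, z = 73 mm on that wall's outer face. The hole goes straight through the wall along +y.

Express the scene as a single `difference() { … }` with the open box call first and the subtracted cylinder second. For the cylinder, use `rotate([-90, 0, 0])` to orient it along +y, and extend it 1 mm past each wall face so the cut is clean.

difference() {
  open_box();
  translate([321, -1, 73]) rotate([-90, 0, 0]) cylinder(h = 16, r = 30);
}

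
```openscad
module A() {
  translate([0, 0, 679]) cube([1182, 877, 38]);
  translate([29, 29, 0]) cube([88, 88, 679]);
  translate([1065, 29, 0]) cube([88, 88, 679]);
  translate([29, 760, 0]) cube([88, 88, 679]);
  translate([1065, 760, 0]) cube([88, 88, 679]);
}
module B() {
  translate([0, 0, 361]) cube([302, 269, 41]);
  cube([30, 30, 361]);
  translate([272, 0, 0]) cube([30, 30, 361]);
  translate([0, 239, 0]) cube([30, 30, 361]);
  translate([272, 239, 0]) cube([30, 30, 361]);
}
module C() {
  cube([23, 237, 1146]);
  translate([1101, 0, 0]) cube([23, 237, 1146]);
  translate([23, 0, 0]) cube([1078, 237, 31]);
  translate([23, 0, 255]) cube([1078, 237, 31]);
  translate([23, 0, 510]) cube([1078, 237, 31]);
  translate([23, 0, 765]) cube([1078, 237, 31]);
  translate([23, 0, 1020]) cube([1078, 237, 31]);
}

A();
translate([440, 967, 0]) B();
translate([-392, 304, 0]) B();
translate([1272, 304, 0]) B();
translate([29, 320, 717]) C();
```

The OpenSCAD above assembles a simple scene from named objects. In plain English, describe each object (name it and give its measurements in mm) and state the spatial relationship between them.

A is a table: top 1182 mm (x) × 877 mm (y), 38 mm thick, upper face at z = 717 mm, on four 88×88 mm square legs, each inset 29 mm from the nearest pair of top edges, running from z = 0 to the bottom of the top.

B is a four-legged stool. The seat is 302×269 mm, 41 mm thick, top at z = 402 mm. It stands on four square legs, each 30×30 mm in cross-section, from z = 0 to the seat underside, each flush with a corner of the seat.

C is an open bookshelf. Two side panels, each 23 mm thick, 237 mm deep and 1146 mm tall, stand 1124 mm apart (outside-to-outside). Between them sit 5 shelves, each 31 mm thick and 237 mm deep, spanning the full gap between the sides. The bottom shelf rests on the floor (its underside at z = 0) and the clear gap between one shelf's top and the next shelf's underside is 224 mm.

Three stools sit around the table at the +y, −x, +x sides. The bookshelf is on top of the table, centred.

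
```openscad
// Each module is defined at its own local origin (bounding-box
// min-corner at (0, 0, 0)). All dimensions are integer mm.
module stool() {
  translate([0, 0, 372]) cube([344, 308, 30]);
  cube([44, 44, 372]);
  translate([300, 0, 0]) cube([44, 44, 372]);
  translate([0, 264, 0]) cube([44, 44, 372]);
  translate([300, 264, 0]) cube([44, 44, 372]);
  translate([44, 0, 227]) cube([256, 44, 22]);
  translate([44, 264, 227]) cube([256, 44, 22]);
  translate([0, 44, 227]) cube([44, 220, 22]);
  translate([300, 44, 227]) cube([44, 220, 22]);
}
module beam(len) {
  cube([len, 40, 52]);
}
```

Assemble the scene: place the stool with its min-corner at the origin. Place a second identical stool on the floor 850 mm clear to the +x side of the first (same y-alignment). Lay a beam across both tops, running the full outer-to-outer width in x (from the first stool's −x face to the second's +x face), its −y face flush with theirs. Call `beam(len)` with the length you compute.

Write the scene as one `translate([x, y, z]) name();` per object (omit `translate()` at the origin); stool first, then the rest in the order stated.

stool();
translate([1194, 0, 0]) stool();
translate([0, 0, 402]) beam(1538);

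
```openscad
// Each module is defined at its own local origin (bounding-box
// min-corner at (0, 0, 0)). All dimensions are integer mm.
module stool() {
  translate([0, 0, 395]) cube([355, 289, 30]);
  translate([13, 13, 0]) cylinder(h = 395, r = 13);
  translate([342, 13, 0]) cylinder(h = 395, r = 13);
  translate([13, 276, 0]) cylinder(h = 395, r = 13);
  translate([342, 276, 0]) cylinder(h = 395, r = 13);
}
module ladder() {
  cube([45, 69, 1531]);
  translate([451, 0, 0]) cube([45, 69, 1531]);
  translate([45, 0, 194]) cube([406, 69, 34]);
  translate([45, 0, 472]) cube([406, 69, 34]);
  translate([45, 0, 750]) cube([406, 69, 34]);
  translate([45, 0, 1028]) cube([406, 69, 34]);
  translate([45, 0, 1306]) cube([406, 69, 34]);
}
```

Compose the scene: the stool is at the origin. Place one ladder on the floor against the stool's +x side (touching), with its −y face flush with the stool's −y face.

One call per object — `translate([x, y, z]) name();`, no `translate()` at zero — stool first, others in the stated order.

stool();
translate([355, 0, 0]) ladder();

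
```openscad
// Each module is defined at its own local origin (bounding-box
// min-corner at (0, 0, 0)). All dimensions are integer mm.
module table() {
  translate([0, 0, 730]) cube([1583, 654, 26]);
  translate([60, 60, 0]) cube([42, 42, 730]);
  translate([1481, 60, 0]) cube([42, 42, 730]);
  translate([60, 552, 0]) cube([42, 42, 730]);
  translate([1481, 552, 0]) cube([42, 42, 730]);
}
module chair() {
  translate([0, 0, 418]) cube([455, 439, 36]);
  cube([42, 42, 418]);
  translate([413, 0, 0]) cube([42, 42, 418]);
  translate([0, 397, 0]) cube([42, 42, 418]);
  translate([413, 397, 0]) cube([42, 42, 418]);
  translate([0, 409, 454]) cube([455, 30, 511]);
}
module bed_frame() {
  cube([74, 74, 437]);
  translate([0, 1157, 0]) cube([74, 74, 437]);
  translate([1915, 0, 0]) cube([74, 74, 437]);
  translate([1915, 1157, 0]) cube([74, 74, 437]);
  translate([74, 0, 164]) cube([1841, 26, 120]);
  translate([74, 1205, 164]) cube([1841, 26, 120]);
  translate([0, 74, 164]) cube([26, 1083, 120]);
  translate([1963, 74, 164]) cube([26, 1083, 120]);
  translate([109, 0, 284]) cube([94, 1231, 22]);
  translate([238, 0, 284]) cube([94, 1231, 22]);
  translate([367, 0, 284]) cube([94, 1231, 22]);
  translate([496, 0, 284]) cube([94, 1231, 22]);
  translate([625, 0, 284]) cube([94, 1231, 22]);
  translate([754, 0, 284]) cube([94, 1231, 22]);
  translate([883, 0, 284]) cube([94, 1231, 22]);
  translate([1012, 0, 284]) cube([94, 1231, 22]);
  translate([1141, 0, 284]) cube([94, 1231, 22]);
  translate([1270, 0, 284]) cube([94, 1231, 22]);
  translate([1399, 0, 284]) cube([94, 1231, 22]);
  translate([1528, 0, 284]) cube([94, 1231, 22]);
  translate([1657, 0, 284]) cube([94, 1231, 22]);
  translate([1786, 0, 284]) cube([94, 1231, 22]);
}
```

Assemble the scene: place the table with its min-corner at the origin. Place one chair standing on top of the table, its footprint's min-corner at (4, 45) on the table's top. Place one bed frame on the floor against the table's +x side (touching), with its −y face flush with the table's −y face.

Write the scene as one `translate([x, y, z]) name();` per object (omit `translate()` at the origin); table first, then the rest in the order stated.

table();
translate([4, 45, 756]) chair();
translate([1583, 0, 0]) bed_frame();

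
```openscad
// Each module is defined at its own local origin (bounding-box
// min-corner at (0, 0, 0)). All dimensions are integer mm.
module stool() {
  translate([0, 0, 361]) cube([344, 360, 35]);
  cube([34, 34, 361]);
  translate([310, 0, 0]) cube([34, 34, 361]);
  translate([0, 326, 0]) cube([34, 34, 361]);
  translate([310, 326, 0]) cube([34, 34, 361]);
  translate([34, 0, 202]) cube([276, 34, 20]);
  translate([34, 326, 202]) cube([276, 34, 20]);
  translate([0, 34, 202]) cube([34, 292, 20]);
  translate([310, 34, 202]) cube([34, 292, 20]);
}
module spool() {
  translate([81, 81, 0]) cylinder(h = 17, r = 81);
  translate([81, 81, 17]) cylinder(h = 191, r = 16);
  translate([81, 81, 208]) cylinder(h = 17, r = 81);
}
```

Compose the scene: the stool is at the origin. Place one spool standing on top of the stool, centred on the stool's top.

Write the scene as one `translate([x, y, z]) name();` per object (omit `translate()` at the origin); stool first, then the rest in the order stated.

stool();
translate([91, 99, 396]) spool();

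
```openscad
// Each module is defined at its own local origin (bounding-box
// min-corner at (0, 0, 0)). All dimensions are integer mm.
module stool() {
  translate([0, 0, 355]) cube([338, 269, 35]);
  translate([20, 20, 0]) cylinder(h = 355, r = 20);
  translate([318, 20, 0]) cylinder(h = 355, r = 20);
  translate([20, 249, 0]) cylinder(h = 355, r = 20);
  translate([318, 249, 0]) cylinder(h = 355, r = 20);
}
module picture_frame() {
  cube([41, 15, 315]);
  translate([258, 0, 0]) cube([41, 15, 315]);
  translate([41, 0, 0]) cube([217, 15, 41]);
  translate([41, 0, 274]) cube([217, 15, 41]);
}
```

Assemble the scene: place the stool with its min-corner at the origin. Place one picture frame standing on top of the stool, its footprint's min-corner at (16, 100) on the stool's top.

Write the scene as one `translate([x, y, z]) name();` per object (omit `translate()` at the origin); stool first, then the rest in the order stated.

stool();
translate([16, 100, 390]) picture_frame();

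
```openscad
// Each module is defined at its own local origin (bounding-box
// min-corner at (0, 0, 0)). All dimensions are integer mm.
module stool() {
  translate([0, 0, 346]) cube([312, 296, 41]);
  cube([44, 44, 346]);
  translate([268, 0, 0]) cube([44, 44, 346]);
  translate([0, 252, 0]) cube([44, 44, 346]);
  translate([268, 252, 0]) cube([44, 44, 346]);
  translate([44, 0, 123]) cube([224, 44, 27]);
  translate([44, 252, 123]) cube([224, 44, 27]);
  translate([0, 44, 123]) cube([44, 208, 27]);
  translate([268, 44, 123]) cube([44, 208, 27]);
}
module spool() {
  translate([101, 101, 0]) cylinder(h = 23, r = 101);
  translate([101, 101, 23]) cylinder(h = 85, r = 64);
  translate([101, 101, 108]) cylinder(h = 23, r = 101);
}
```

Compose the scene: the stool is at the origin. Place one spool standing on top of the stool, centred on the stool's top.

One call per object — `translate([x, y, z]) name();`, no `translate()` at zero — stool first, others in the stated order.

stool();
translate([55, 47, 387]) spool();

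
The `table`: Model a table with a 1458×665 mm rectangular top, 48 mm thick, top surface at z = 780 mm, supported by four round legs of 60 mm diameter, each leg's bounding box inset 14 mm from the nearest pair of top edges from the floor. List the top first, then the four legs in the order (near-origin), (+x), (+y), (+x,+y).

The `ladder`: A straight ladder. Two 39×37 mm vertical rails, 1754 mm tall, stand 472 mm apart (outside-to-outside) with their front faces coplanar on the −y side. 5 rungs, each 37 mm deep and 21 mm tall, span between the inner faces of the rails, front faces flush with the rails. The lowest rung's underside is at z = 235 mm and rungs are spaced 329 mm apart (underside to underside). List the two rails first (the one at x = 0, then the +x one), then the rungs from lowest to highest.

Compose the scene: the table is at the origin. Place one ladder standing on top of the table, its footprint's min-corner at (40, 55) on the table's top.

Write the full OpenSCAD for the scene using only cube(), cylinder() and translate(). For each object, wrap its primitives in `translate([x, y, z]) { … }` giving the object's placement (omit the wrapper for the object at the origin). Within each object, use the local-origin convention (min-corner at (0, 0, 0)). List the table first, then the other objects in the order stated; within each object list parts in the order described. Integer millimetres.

translate([0, 0, 732]) cube([1458, 665, 48]);
translate([44, 44, 0]) cylinder(h = 732, r = 30);
translate([1414, 44, 0]) cylinder(h = 732, r = 30);
translate([44, 621, 0]) cylinder(h = 732, r = 30);
translate([1414, 621, 0]) cylinder(h = 732, r = 30);
translate([40, 55, 780]) {
  cube([39, 37, 1754]);
  translate([433, 0, 0]) cube([39, 37, 1754]);
  translate([39, 0, 235]) cube([394, 37, 21]);
  translate([39, 0, 564]) cube([394, 37, 21]);
  translate([39, 0, 893]) cube([394, 37, 21]);
  translate([39, 0, 1222]) cube([394, 37, 21]);
  translate([39, 0, 1551]) cube([394, 37, 21]);
}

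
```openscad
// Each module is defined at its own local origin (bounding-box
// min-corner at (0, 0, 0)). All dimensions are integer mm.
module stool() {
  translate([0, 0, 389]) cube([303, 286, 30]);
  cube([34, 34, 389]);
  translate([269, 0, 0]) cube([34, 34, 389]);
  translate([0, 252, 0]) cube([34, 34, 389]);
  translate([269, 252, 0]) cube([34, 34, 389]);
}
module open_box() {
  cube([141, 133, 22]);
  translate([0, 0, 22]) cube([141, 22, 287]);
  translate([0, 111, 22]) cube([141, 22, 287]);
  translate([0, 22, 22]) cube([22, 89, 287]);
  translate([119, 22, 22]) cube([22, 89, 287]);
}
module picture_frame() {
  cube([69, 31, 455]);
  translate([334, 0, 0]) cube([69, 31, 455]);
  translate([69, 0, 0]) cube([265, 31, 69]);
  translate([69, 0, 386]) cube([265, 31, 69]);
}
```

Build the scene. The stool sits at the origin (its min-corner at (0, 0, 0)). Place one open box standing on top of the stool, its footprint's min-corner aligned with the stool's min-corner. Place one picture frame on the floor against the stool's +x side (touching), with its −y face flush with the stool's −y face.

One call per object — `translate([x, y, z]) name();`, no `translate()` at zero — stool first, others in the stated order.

stool();
translate([0, 0, 419]) open_box();
translate([303, 0, 0]) picture_frame();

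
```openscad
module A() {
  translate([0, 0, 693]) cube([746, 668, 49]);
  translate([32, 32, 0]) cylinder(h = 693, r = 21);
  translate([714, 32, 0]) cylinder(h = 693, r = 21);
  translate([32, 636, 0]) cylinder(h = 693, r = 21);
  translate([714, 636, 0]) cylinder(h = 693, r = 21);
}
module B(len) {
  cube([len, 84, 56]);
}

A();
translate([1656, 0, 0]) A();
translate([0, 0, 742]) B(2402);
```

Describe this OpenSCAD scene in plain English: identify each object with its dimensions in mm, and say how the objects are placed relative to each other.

A is a table: top 746 mm (x) × 668 mm (y), 49 mm thick, upper face at z = 742 mm, on four round legs of 42 mm diameter, each leg's bounding box inset 11 mm from the nearest pair of top edges, running from z = 0 to the bottom of the top.

B is a rectangular beam 2402 mm long (x), 84 mm deep (y), 56 mm thick (z).

The beam spans the tops of two tables placed 910 mm apart, resting at z = 742 mm.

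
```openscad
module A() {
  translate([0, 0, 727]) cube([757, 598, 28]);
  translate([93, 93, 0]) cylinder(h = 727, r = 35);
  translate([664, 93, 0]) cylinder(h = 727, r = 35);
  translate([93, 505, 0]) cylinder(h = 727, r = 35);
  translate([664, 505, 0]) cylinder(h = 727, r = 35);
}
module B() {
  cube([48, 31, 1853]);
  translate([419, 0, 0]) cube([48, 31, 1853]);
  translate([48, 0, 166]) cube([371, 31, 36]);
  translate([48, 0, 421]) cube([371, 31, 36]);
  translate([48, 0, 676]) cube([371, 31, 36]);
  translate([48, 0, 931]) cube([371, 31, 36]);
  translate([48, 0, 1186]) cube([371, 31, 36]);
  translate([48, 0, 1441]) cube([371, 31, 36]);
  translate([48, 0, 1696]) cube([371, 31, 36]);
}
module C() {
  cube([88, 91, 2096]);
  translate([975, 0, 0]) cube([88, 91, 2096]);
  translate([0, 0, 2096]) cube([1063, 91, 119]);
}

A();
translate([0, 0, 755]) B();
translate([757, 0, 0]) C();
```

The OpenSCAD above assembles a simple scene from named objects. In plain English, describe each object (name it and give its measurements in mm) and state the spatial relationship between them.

A is a rectangular dining table. The top is 757×598×28 mm with its upper surface at z = 755 mm. It stands on four round legs of 70 mm diameter, each leg's bounding box inset 58 mm from the nearest pair of top edges, running from the floor to the underside of the top.

B is a wooden ladder with two side rails of 48×31 mm section and 1853 mm height, set 467 mm apart overall. Between them run 7 rectangular rungs (31 mm deep, 36 mm thick), front faces flush with the rails' −y face. The bottom of the first rung is 166 mm above the floor and each subsequent rung is 255 mm higher than the one below.

C is a rectangular door frame: two vertical jambs of 88×91 mm section, 2096 mm tall, with a clear opening 887 mm wide between their inner faces. A header 119 mm tall and 91 mm deep lies on top of the jambs and spans the full outside width.

The ladder is on top of the table. The door frame is against the table's +x side, with their −y faces flush.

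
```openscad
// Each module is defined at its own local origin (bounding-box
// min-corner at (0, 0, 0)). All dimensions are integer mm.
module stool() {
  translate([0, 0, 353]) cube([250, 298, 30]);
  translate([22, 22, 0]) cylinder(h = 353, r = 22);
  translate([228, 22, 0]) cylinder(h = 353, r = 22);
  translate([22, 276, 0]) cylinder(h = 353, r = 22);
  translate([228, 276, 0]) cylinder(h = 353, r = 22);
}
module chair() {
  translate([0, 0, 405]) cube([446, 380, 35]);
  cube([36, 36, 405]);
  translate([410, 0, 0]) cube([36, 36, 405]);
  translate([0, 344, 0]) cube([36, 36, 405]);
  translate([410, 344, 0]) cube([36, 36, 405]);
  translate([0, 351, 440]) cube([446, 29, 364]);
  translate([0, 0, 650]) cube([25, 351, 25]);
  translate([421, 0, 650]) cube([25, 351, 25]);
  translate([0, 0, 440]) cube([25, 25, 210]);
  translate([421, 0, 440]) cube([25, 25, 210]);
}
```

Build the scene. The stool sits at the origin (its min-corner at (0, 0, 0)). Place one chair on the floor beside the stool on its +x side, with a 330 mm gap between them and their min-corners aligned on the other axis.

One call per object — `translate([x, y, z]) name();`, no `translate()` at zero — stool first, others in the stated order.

stool();
translate([580, 0, 0]) chair();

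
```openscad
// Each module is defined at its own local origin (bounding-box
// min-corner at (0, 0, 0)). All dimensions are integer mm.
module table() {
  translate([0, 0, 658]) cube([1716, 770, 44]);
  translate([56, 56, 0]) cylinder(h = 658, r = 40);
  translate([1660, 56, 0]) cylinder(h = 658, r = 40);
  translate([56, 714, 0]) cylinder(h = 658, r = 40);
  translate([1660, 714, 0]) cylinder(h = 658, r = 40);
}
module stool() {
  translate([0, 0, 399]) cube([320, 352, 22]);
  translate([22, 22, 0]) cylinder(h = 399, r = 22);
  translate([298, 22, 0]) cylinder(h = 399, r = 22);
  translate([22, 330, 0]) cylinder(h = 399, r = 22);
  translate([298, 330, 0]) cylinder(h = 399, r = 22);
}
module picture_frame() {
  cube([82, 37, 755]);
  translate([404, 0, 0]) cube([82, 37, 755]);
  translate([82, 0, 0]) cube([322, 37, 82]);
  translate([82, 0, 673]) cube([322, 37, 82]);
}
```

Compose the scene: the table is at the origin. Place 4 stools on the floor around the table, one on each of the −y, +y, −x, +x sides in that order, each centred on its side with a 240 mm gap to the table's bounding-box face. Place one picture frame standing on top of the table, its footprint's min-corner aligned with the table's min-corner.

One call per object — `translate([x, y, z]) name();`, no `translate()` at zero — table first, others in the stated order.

table();
translate([698, -592, 0]) stool();
translate([698, 1010, 0]) stool();
translate([-560, 209, 0]) stool();
translate([1956, 209, 0]) stool();
translate([0, 0, 702]) picture_frame();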